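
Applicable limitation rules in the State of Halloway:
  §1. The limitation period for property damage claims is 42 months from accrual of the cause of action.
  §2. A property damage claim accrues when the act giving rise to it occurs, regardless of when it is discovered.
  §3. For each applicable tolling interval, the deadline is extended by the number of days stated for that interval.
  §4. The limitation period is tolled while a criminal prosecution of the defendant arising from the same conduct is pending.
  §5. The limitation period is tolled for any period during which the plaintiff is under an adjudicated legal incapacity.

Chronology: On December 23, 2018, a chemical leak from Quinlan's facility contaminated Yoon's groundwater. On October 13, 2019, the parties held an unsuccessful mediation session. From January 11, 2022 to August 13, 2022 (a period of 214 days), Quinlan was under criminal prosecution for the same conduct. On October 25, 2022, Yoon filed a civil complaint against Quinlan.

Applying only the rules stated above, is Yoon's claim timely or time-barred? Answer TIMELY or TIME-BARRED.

TIMELY

The claim accrued on December 23, 2018, when the wrongful act occurred.
Adding the 42 months base period to December 23, 2018 gives a deadline of June 23, 2022, before any tolling.
The pending criminal prosecution from January 11, 2022 to August 13, 2022 tolled the period for 214 days, extending the deadline to January 23, 2023.
The other events in the timeline have no effect on the limitation period under the stated rules.
Filing on October 25, 2022 beat the January 23, 2023 deadline — the action is timely.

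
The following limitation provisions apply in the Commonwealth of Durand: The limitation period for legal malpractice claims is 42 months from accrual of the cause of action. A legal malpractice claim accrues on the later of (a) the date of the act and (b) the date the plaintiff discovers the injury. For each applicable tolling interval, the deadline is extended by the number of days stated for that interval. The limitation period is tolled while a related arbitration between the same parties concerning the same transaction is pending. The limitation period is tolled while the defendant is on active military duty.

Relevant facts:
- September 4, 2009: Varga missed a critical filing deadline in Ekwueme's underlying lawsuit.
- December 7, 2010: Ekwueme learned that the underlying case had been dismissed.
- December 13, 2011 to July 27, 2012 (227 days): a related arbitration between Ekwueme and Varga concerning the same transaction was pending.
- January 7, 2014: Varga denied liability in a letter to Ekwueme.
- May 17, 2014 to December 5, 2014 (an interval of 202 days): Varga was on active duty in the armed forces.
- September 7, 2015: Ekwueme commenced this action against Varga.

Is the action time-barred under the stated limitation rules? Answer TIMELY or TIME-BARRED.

TIME-BARRED

Taking the later of the act (September 4, 2009) and discovery (December 7, 2010), the claim accrued on December 7, 2010.
Adding the 42 months base period to December 7, 2010 gives a deadline of June 7, 2014, before any tolling.
The period was tolled for 227 days by the pending related arbitration (December 13, 2011 to July 27, 2012), pushing the deadline to January 20, 2015.
Because the defendant's active military service ran from May 17, 2014 to December 5, 2014, the deadline is extended by 202 days to August 10, 2015.
Nothing else in the chronology tolls or restarts the period.
Ekwueme filed on September 7, 2015, after the August 10, 2015 deadline, so the action is time-barred.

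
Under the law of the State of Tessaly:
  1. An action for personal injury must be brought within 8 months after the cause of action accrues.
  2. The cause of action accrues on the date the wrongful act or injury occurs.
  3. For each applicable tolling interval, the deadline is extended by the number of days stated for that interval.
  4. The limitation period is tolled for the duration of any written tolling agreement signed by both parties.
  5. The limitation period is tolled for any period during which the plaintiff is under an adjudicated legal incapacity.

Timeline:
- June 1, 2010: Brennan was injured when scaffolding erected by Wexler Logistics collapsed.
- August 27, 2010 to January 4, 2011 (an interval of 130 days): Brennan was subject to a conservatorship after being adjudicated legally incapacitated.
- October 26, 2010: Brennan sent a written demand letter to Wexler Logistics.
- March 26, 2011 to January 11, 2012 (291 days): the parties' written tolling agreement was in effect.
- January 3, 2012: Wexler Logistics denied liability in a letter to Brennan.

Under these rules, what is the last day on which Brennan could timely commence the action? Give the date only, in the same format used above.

The limitation period began to run on June 1, 2010.
8 months from June 1, 2010 is February 1, 2011.
The plaintiff's legal incapacity from August 27, 2010 to January 4, 2011 tolled the period for 130 days, extending the deadline to June 11, 2011.
The written tolling agreement from March 26, 2011 to January 11, 2012 tolled the period for 291 days, extending the deadline to March 28, 2012.
The other events in the timeline have no effect on the limitation period under the stated rules.

March 28, 2012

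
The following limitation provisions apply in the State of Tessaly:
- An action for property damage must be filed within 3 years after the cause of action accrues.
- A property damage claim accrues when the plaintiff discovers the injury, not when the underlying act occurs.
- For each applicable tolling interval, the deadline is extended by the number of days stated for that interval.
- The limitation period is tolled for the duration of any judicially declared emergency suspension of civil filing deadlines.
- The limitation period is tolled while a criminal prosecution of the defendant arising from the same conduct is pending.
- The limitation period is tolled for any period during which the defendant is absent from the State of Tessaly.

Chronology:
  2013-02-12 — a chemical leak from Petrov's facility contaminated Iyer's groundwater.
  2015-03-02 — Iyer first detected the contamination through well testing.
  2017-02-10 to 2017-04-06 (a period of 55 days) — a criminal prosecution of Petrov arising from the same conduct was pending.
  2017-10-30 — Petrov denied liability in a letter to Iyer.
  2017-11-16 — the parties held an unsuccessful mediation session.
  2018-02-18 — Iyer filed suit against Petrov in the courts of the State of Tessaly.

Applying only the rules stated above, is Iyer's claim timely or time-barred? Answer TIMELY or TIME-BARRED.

TIMELY

Under the discovery rule, the claim accrued on 2015-03-02, when Iyer discovered the injury — not on the 2013-02-12 date of the underlying act.
3 years from 2015-03-02 is 2018-03-02.
Because the pending criminal prosecution ran from 2017-02-10 to 2017-04-06, the deadline is extended by 55 days to 2018-04-26.
None of the other events listed affects the running of the period under the stated rules.
Filing on 2018-02-18 beat the 2018-04-26 deadline — the action is timely.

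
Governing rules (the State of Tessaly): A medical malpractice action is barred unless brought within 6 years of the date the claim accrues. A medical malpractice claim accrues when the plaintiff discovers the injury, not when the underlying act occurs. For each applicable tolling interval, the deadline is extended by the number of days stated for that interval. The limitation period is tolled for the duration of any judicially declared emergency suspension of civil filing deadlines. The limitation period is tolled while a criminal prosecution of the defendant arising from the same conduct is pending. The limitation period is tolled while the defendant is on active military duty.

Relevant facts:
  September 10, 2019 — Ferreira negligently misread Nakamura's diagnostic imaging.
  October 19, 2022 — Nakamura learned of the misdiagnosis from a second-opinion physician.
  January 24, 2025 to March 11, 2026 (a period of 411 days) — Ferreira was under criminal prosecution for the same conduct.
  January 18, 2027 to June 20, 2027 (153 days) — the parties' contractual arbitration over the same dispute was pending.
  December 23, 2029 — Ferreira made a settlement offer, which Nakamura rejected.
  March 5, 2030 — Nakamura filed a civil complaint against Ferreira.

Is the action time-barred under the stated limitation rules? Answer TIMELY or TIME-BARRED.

TIME-BARRED

Under the discovery rule, the claim accrued on October 19, 2022, when Nakamura discovered the injury — not on the September 10, 2019 date of the underlying act.
The untolled deadline — 6 years after October 19, 2022 — is October 19, 2028.
The period was tolled for 411 days by the pending criminal prosecution (January 24, 2025 to March 11, 2026), pushing the deadline to December 4, 2029.
The pending related arbitration from January 18, 2027 to June 20, 2027 does not toll the period, because no stated rule makes a pending arbitration a tolling event.
None of the other events listed affects the running of the period under the stated rules.
The March 5, 2030 filing falls after the December 4, 2029 deadline; the claim is time-barred.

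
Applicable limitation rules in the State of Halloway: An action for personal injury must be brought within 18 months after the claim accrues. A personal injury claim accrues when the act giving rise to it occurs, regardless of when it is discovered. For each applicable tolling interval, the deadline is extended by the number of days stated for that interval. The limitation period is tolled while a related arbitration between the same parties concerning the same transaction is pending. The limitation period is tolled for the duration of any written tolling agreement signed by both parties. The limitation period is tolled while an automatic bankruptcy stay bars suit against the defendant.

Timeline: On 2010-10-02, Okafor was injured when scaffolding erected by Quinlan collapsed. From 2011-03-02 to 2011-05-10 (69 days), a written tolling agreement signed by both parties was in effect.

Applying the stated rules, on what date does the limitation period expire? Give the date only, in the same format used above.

The claim accrued on 2010-10-02, the date of the act.
Adding the 18 months base period to 2010-10-02 gives a deadline of 2012-04-02, before any tolling.
The written tolling agreement from 2011-03-02 to 2011-05-10 tolled the period for 69 days, extending the deadline to 2012-06-10.

2012-06-10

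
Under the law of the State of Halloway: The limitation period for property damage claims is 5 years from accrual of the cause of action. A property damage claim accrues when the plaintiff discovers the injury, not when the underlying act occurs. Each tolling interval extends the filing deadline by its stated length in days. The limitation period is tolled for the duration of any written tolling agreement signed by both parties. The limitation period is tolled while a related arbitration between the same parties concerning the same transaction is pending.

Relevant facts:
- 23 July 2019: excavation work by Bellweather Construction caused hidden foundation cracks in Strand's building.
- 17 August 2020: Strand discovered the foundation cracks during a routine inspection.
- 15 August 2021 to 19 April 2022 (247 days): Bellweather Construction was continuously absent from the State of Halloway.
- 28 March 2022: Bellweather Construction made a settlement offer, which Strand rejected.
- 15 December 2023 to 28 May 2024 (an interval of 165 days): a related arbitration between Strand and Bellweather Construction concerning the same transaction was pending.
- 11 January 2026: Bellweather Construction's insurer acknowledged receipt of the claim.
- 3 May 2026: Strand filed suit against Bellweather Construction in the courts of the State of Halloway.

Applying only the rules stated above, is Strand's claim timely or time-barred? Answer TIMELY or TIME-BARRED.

Under the discovery rule, the claim accrued on 17 August 2020, when Strand discovered the injury — not on the 23 July 2019 date of the underlying act.
The untolled deadline — 5 years after 17 August 2020 — is 17 August 2025.
Because the pending related arbitration ran from 15 December 2023 to 28 May 2024, the deadline is extended by 165 days to 29 January 2026.
The defendant's absence from the jurisdiction from 15 August 2021 to 19 April 2022 does not toll the period, because no stated rule makes the defendant's absence a tolling event.
Nothing else in the chronology tolls or restarts the period.
Strand filed on 3 May 2026, after the 29 January 2026 deadline, so the action is time-barred.

TIME-BARRED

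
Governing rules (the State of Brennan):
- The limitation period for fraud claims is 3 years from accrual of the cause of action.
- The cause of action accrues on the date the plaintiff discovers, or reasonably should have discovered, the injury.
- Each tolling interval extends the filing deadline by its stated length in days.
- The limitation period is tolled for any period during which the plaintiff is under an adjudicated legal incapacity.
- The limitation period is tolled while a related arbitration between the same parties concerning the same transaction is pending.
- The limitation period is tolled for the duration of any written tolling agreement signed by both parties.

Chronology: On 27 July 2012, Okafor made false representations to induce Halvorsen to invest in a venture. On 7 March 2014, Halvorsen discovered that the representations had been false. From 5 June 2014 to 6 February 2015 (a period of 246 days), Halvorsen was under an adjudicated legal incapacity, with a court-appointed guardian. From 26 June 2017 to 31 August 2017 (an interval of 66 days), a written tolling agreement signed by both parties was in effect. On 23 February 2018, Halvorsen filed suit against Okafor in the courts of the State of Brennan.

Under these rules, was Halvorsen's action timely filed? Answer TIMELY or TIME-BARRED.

The claim did not accrue until Halvorsen discovered the injury on 7 March 2014; the 27 July 2012 act date does not start the clock under the stated rule.
Adding the 3 years base period to 7 March 2014 gives a deadline of 7 March 2017, before any tolling.
The plaintiff's legal incapacity from 5 June 2014 to 6 February 2015 tolled the period for 246 days, extending the deadline to 8 November 2017.
The written tolling agreement from 26 June 2017 to 31 August 2017 tolled the period for 66 days, extending the deadline to 13 January 2018.
Halvorsen filed on 23 February 2018, after the 13 January 2018 deadline, so the action is time-barred.

TIME-BARRED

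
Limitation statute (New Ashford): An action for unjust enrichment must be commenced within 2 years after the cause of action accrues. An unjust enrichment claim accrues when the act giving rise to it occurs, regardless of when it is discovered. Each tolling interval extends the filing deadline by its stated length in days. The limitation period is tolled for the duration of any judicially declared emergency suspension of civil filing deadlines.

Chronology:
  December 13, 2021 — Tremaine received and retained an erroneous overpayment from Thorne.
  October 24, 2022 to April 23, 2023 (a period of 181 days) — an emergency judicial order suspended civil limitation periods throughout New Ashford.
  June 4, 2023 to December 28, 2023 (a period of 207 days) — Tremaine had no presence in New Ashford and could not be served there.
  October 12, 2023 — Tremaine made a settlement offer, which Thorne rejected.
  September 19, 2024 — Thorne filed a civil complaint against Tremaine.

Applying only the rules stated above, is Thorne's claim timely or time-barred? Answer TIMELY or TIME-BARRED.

TIME-BARRED

The limitation period began to run on December 13, 2021.
The untolled deadline — 2 years after December 13, 2021 — is December 13, 2023.
Because the emergency suspension of filing deadlines ran from October 24, 2022 to April 23, 2023, the deadline is extended by 181 days to June 11, 2024.
Although the defendant's absence ran from June 4, 2023 to December 28, 2023, the stated rules do not make that a tolling event, so it is disregarded.
Nothing else in the chronology tolls or restarts the period.
Thorne filed on September 19, 2024, after the June 11, 2024 deadline, so the action is time-barred.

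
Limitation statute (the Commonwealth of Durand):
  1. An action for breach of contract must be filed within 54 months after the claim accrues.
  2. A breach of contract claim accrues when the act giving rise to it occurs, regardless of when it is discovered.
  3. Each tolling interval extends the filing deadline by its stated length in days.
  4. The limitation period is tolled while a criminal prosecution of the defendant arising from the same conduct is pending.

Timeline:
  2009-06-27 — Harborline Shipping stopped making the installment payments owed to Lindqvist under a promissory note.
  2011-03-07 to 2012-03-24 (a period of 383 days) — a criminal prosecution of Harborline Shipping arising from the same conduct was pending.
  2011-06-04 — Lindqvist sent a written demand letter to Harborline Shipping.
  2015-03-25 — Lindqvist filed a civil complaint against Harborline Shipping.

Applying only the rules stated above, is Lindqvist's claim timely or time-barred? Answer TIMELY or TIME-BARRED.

The limitation period began to run on 2009-06-27.
Adding the 54 months base period to 2009-06-27 gives a deadline of 2013-12-27, before any tolling.
The pending criminal prosecution from 2011-03-07 to 2012-03-24 tolled the period for 383 days, extending the deadline to 2015-01-14.
The other events in the timeline have no effect on the limitation period under the stated rules.
Filing on 2015-03-25 missed the 2015-01-14 deadline — the action is time-barred.

TIME-BARRED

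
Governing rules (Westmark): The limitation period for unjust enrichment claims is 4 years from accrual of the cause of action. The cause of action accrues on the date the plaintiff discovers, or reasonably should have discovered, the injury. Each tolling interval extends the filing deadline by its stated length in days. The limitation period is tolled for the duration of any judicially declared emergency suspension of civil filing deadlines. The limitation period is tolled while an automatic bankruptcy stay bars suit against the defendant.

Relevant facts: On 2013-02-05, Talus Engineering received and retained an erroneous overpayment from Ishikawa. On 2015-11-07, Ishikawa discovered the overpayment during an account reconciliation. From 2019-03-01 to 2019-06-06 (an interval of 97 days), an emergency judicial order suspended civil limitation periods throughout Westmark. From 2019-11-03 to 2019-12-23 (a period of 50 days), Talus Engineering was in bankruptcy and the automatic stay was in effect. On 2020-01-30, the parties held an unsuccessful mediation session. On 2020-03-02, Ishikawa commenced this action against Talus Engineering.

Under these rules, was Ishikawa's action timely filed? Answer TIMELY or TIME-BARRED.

Accrual is tied to discovery, so the period began on 2015-11-07 rather than on 2013-02-05 when the act occurred.
The untolled deadline — 4 years after 2015-11-07 — is 2019-11-07.
The period was tolled for 97 days by the emergency suspension of filing deadlines (2019-03-01 to 2019-06-06), pushing the deadline to 2020-02-12.
The automatic bankruptcy stay from 2019-11-03 to 2019-12-23 tolled the period for 50 days, extending the deadline to 2020-04-02.
The other events in the timeline have no effect on the limitation period under the stated rules.
Ishikawa filed on 2020-03-02, before the 2020-04-02 deadline, so the action is timely.

TIMELY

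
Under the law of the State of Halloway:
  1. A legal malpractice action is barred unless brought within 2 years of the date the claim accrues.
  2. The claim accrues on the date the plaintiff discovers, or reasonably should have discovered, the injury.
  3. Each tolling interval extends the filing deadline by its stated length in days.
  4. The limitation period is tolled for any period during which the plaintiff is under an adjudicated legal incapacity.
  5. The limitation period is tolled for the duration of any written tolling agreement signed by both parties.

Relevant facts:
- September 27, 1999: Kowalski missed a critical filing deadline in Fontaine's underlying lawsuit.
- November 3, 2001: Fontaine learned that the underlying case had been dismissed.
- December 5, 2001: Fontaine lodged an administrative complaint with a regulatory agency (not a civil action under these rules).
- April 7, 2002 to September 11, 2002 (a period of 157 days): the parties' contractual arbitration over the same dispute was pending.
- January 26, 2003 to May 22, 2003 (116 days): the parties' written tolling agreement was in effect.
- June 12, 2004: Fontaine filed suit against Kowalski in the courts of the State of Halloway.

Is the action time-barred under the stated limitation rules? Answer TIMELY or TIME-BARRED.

TIME-BARRED

The claim did not accrue until Fontaine discovered the injury on November 3, 2001; the September 27, 1999 act date does not start the clock under the stated rule.
The untolled deadline — 2 years after November 3, 2001 — is November 3, 2003.
The written tolling agreement from January 26, 2003 to May 22, 2003 tolled the period for 116 days, extending the deadline to February 27, 2004.
No stated provision tolls the period for a pending arbitration, so the interval from April 7, 2002 to September 11, 2002 has no effect on the deadline.
The other events in the timeline have no effect on the limitation period under the stated rules.
Fontaine filed on June 12, 2004, after the February 27, 2004 deadline, so the action is time-barred.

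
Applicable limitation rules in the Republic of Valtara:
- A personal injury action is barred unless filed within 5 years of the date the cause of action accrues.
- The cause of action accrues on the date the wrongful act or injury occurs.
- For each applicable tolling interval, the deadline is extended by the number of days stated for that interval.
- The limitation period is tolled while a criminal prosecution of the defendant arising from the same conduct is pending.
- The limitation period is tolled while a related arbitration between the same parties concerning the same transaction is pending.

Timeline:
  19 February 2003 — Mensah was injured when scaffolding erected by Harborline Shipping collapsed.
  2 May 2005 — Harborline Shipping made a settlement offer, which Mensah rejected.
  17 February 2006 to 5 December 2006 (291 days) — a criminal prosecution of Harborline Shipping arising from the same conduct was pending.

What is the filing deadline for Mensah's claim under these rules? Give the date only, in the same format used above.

6 December 2008

The limitation period began to run on 19 February 2003.
Adding the 5 years base period to 19 February 2003 gives a deadline of 19 February 2008, before any tolling.
Because the pending criminal prosecution ran from 17 February 2006 to 5 December 2006, the deadline is extended by 291 days to 6 December 2008.
Nothing else in the chronology tolls or restarts the period.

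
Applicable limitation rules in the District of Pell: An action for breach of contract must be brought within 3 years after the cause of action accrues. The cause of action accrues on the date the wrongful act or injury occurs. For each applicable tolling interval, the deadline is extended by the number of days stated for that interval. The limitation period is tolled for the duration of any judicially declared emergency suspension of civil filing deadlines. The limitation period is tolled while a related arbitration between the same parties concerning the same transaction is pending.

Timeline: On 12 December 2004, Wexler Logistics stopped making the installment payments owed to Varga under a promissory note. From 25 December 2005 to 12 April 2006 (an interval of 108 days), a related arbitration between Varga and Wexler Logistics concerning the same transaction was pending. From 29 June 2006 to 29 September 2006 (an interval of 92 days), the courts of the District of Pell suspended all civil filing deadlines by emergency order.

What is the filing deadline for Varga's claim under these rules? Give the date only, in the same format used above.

29 June 2008

The cause of action accrued on 12 December 2004, the date of the act.
The untolled deadline — 3 years after 12 December 2004 — is 12 December 2007.
Because the pending related arbitration ran from 25 December 2005 to 12 April 2006, the deadline is extended by 108 days to 29 March 2008.
The emergency suspension of filing deadlines from 29 June 2006 to 29 September 2006 tolled the period for 92 days, extending the deadline to 29 June 2008.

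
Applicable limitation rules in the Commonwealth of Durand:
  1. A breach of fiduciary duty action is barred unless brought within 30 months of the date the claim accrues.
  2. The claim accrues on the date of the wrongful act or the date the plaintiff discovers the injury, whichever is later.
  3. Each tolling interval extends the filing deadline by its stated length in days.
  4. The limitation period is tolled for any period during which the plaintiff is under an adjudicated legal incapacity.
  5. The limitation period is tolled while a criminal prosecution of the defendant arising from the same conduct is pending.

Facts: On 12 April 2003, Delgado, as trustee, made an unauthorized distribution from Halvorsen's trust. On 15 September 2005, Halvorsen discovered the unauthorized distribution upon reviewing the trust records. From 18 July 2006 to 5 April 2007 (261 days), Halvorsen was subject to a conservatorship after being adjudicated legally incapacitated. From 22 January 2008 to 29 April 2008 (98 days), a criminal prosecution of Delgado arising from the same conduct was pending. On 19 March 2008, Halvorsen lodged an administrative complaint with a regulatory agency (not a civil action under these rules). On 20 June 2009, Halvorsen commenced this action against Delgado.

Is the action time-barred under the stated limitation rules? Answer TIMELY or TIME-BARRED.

TIME-BARRED

The claim accrued on 15 September 2005 — the later of the 12 April 2003 act and the 15 September 2005 discovery.
The untolled deadline — 30 months after 15 September 2005 — is 15 March 2008.
Because the plaintiff's legal incapacity ran from 18 July 2006 to 5 April 2007, the deadline is extended by 261 days to 1 December 2008.
The pending criminal prosecution from 22 January 2008 to 29 April 2008 tolled the period for 98 days, extending the deadline to 9 March 2009.
Nothing else in the chronology tolls or restarts the period.
Halvorsen filed on 20 June 2009, after the 9 March 2009 deadline, so the action is time-barred.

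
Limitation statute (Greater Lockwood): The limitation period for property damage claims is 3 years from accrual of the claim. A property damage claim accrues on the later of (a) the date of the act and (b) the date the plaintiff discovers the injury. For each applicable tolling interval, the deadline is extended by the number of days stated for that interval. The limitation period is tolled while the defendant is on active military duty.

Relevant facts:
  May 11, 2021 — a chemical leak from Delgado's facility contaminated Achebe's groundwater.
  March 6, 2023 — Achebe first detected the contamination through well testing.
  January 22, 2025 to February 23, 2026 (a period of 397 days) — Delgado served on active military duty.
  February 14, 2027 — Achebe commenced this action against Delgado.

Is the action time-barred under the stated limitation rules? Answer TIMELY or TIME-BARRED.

TIMELY

Taking the later of the act (May 11, 2021) and discovery (March 6, 2023), the claim accrued on March 6, 2023.
Adding the 3 years base period to March 6, 2023 gives a deadline of March 6, 2026, before any tolling.
Because the defendant's active military service ran from January 22, 2025 to February 23, 2026, the deadline is extended by 397 days to April 7, 2027.
Achebe filed on February 14, 2027, before the April 7, 2027 deadline, so the action is timely.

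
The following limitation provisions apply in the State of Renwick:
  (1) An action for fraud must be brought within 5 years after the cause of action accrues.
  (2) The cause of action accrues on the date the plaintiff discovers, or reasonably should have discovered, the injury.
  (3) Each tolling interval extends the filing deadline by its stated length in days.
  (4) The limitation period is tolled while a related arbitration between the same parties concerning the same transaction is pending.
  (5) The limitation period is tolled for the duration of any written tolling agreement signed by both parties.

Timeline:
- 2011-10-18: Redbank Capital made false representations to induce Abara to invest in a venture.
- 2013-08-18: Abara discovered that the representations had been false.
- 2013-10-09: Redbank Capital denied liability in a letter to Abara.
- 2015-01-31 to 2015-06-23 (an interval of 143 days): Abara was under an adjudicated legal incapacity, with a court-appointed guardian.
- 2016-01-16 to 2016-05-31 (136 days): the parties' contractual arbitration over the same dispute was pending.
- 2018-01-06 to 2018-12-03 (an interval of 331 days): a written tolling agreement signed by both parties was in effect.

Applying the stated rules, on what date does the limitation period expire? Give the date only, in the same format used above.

The claim did not accrue until Abara discovered the injury on 2013-08-18; the 2011-10-18 act date does not start the clock under the stated rule.
5 years from 2013-08-18 is 2018-08-18.
The pending related arbitration from 2016-01-16 to 2016-05-31 tolled the period for 136 days, extending the deadline to 2019-01-01.
Because the written tolling agreement ran from 2018-01-06 to 2018-12-03, the deadline is extended by 331 days to 2019-11-28.
The plaintiff's legal incapacity from 2015-01-31 to 2015-06-23 does not toll the period, because no stated rule makes the plaintiff's incapacity a tolling event.
None of the other events listed affects the running of the period under the stated rules.

2019-11-28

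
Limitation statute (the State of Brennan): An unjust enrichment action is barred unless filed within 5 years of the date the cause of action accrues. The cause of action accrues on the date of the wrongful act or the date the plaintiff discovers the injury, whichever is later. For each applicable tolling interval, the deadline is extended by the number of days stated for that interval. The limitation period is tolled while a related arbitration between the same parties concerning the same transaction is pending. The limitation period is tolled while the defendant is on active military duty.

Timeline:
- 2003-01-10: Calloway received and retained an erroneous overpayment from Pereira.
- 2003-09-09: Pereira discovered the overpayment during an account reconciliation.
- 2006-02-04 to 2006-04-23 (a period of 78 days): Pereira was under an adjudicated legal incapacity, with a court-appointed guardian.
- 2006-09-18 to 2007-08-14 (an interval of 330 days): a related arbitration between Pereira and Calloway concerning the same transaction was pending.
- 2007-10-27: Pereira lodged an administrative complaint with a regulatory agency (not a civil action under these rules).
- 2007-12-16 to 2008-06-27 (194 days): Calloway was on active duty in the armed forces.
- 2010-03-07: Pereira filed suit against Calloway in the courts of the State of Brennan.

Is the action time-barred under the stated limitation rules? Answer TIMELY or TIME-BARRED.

TIME-BARRED

Taking the later of the act (2003-01-10) and discovery (2003-09-09), the claim accrued on 2003-09-09.
Adding the 5 years base period to 2003-09-09 gives a deadline of 2008-09-09, before any tolling.
The period was tolled for 330 days by the pending related arbitration (2006-09-18 to 2007-08-14), pushing the deadline to 2009-08-05.
The defendant's active military service from 2007-12-16 to 2008-06-27 tolled the period for 194 days, extending the deadline to 2010-02-15.
The plaintiff's legal incapacity from 2006-02-04 to 2006-04-23 does not toll the period, because no stated rule makes the plaintiff's incapacity a tolling event.
Nothing else in the chronology tolls or restarts the period.
The 2010-03-07 filing falls after the 2010-02-15 deadline; the claim is time-barred.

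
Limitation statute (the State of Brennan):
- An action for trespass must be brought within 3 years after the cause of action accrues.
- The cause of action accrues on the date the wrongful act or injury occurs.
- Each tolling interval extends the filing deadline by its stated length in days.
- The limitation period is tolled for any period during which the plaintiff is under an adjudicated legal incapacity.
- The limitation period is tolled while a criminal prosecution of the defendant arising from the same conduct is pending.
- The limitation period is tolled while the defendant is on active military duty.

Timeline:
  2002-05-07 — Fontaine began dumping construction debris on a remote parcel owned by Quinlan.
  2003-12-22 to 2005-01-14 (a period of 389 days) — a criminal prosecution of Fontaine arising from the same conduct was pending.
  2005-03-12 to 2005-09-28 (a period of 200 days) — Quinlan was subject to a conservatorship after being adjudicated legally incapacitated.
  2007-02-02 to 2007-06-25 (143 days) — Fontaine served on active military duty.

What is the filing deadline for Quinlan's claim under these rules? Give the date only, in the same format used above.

2006-12-17

The claim accrued on 2002-05-07, when the wrongful act occurred.
Adding the 3 years base period to 2002-05-07 gives a deadline of 2005-05-07, before any tolling.
Because the pending criminal prosecution ran from 2003-12-22 to 2005-01-14, the deadline is extended by 389 days to 2006-05-31.
Because the plaintiff's legal incapacity ran from 2005-03-12 to 2005-09-28, the deadline is extended by 200 days to 2006-12-17.
By the time the defendant's active military service began on 2007-02-02, the limitation period had already expired on 2006-12-17; that interval cannot revive it.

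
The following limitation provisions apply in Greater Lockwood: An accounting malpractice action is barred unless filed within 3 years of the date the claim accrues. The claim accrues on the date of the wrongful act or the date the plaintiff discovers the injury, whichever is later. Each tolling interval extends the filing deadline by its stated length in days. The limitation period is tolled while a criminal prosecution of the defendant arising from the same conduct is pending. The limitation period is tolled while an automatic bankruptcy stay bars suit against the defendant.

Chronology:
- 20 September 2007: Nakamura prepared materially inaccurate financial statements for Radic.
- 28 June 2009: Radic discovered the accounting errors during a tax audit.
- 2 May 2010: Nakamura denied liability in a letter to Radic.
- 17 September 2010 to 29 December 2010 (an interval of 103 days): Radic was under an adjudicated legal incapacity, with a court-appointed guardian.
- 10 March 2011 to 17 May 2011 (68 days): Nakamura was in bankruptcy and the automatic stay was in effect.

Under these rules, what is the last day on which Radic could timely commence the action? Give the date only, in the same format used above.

Because discovery on 28 June 2009 post-dates the 20 September 2007 act, accrual under the later-of rule falls on 28 June 2009.
The untolled deadline — 3 years after 28 June 2009 — is 28 June 2012.
The period was tolled for 68 days by the automatic bankruptcy stay (10 March 2011 to 17 May 2011), pushing the deadline to 4 September 2012.
The plaintiff's legal incapacity from 17 September 2010 to 29 December 2010 does not toll the period, because no stated rule makes the plaintiff's incapacity a tolling event.
Nothing else in the chronology tolls or restarts the period.

4 September 2012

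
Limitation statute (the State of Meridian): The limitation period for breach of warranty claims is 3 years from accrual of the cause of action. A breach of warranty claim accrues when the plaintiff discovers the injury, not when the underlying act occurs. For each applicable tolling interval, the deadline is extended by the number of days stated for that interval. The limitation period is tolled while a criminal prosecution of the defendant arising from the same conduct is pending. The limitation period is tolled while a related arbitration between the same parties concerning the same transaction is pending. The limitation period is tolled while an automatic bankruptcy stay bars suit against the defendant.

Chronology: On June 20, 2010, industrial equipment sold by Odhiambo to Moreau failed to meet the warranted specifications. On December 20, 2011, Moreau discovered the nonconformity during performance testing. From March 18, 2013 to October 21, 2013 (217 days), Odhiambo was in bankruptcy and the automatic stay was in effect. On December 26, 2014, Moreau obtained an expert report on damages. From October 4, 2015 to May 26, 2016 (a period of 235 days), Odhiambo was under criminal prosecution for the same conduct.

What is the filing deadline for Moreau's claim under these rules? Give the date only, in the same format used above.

The claim did not accrue until Moreau discovered the injury on December 20, 2011; the June 20, 2010 act date does not start the clock under the stated rule.
3 years from December 20, 2011 is December 20, 2014.
The period was tolled for 217 days by the automatic bankruptcy stay (March 18, 2013 to October 21, 2013), pushing the deadline to July 25, 2015.
The pending criminal prosecution starting October 4, 2015 came too late — the period had run on July 25, 2015 — and so does not extend the deadline.
Nothing else in the chronology tolls or restarts the period.

July 25, 2015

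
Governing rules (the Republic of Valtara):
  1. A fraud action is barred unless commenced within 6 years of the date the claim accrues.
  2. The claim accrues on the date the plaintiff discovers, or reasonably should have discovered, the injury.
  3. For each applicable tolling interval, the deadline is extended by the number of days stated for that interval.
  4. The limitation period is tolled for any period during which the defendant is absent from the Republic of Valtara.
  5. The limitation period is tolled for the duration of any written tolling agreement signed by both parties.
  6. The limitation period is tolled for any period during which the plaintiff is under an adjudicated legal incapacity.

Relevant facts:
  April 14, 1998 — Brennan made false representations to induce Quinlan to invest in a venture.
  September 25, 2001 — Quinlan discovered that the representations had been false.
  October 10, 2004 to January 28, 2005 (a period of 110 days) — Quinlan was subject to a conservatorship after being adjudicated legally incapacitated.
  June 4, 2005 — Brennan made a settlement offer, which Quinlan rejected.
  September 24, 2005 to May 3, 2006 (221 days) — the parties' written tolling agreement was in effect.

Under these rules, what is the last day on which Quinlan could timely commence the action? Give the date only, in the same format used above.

August 21, 2008

Under the discovery rule, the claim accrued on September 25, 2001, when Quinlan discovered the injury — not on the April 14, 1998 date of the underlying act.
6 years from September 25, 2001 is September 25, 2007.
The period was tolled for 110 days by the plaintiff's legal incapacity (October 10, 2004 to January 28, 2005), pushing the deadline to January 13, 2008.
The written tolling agreement from September 24, 2005 to May 3, 2006 tolled the period for 221 days, extending the deadline to August 21, 2008.
None of the other events listed affects the running of the period under the stated rules.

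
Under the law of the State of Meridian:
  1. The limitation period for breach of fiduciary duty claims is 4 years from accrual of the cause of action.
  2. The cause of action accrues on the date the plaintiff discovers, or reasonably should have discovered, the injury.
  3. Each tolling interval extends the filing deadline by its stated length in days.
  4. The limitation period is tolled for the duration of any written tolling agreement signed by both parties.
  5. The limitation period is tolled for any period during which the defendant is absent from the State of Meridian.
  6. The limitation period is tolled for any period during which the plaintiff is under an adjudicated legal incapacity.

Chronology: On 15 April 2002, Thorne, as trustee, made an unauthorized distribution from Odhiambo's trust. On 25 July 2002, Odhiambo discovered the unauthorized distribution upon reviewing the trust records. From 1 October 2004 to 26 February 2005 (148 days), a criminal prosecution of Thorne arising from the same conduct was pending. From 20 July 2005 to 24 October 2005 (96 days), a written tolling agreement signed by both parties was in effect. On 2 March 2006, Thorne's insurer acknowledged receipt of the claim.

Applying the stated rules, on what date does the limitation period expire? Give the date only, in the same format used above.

29 October 2006

Under the discovery rule, the claim accrued on 25 July 2002, when Odhiambo discovered the injury — not on the 15 April 2002 date of the underlying act.
Adding the 4 years base period to 25 July 2002 gives a deadline of 25 July 2006, before any tolling.
Because the written tolling agreement ran from 20 July 2005 to 24 October 2005, the deadline is extended by 96 days to 29 October 2006.
No stated provision tolls the period for a criminal prosecution, so the interval from 1 October 2004 to 26 February 2005 has no effect on the deadline.
The other events in the timeline have no effect on the limitation period under the stated rules.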